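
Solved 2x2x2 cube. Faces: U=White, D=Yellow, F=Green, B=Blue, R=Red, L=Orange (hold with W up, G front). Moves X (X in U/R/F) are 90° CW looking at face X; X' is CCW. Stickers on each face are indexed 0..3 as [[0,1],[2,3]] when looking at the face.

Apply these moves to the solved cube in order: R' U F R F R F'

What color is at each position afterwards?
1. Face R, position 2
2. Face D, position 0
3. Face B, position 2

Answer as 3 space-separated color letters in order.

Answer: R R R

Derivation:
After move 1 (R'): R=RRRR U=WBWB F=GWGW D=YGYG B=YBYB
After move 2 (U): U=WWBB F=RRGW R=YBRR B=OOYB L=GWOO
After move 3 (F): F=GRWR U=WWOW R=BBBR D=RYYG L=GYOG
After move 4 (R): R=BBRB U=WROR F=GYWG D=RYYO B=WOWB
After move 5 (F): F=WGGY U=WRGY R=OBRB D=RBYO L=GROY
After move 6 (R): R=ROBB U=WGGY F=WBGO D=RWYW B=YORB
After move 7 (F'): F=BOWG U=WGRB R=WORB D=RYYW L=GYOG
Query 1: R[2] = R
Query 2: D[0] = R
Query 3: B[2] = R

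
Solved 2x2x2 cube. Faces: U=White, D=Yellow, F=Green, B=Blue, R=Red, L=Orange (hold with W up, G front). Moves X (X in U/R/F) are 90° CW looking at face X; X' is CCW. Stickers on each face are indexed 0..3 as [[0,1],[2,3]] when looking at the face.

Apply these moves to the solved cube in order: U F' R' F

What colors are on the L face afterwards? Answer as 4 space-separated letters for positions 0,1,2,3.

Answer: G G O G

Derivation:
After move 1 (U): U=WWWW F=RRGG R=BBRR B=OOBB L=GGOO
After move 2 (F'): F=RGRG U=WWBR R=YBYR D=GOYY L=GWOW
After move 3 (R'): R=BRYY U=WBBO F=RWRR D=GGYG B=YOOB
After move 4 (F): F=RRRW U=WBWW R=BROY D=YBYG L=GGOG
Query: L face = GGOG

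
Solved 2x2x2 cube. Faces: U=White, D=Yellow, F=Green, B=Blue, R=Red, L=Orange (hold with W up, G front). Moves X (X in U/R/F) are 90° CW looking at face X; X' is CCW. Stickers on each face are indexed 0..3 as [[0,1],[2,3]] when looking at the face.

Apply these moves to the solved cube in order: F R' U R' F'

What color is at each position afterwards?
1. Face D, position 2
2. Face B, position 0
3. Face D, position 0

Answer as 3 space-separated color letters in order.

Answer: Y G W

Derivation:
After move 1 (F): F=GGGG U=WWOO R=WRWR D=RRYY L=OYOY
After move 2 (R'): R=RRWW U=WBOB F=GWGO D=RGYG B=YBRB
After move 3 (U): U=OWBB F=RRGO R=YBWW B=OYRB L=GWOY
After move 4 (R'): R=BWYW U=ORBO F=RWGB D=RRYO B=GYGB
After move 5 (F'): F=WBRG U=ORBY R=RWRW D=WYYO L=GOOB
Query 1: D[2] = Y
Query 2: B[0] = G
Query 3: D[0] = W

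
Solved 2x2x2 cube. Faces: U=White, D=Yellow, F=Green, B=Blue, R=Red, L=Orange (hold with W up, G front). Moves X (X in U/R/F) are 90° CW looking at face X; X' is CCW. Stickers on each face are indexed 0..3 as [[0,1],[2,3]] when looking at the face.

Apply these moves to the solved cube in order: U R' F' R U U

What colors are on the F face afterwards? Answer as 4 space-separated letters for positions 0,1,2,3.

Answer: B O R G

Derivation:
After move 1 (U): U=WWWW F=RRGG R=BBRR B=OOBB L=GGOO
After move 2 (R'): R=BRBR U=WBWO F=RWGW D=YRYG B=YOYB
After move 3 (F'): F=WWRG U=WBBB R=RRYR D=GOYG L=GOOW
After move 4 (R): R=YRRR U=WWBG F=WORG D=GYYY B=BOBB
After move 5 (U): U=BWGW F=YRRG R=BORR B=GOBB L=WOOW
After move 6 (U): U=GBWW F=BORG R=GORR B=WOBB L=YROW
Query: F face = BORG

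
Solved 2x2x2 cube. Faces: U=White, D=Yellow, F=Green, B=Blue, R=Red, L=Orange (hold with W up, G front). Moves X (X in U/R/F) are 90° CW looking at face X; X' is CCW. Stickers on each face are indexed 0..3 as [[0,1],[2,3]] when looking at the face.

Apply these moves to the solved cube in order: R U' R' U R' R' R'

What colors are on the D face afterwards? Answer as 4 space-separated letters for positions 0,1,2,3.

After move 1 (R): R=RRRR U=WGWG F=GYGY D=YBYB B=WBWB
After move 2 (U'): U=GGWW F=OOGY R=GYRR B=RRWB L=WBOO
After move 3 (R'): R=YRGR U=GWWR F=OGGW D=YOYY B=BRBB
After move 4 (U): U=WGRW F=YRGW R=BRGR B=WBBB L=OGOO
After move 5 (R'): R=RRBG U=WBRW F=YGGW D=YRYW B=YBOB
After move 6 (R'): R=RGRB U=WORY F=YBGW D=YGYW B=WBRB
After move 7 (R'): R=GBRR U=WRRW F=YOGY D=YBYW B=WBGB
Query: D face = YBYW

Answer: Y B Y W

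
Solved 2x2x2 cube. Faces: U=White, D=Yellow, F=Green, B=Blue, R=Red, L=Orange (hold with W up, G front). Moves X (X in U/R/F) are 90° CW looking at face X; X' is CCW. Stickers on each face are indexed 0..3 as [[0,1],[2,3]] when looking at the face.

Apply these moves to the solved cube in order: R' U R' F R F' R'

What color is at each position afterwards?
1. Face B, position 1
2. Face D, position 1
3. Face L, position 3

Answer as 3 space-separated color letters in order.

Answer: O W O

Derivation:
After move 1 (R'): R=RRRR U=WBWB F=GWGW D=YGYG B=YBYB
After move 2 (U): U=WWBB F=RRGW R=YBRR B=OOYB L=GWOO
After move 3 (R'): R=BRYR U=WYBO F=RWGB D=YRYW B=GOGB
After move 4 (F): F=GRBW U=WYOW R=BROR D=YBYW L=GYOR
After move 5 (R): R=OBRR U=WROW F=GBBW D=YGYG B=WOYB
After move 6 (F'): F=BWGB U=WROR R=GBYR D=YRYG L=GWOO
After move 7 (R'): R=BRGY U=WYOW F=BRGR D=YWYB B=GORB
Query 1: B[1] = O
Query 2: D[1] = W
Query 3: L[3] = O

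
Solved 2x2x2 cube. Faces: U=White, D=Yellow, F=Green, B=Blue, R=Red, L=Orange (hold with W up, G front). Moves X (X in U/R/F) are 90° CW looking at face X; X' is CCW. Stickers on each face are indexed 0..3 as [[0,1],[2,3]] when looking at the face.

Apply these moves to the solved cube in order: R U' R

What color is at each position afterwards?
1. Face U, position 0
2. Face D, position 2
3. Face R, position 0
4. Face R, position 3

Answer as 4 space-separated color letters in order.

After move 1 (R): R=RRRR U=WGWG F=GYGY D=YBYB B=WBWB
After move 2 (U'): U=GGWW F=OOGY R=GYRR B=RRWB L=WBOO
After move 3 (R): R=RGRY U=GOWY F=OBGB D=YWYR B=WRGB
Query 1: U[0] = G
Query 2: D[2] = Y
Query 3: R[0] = R
Query 4: R[3] = Y

Answer: G Y R Y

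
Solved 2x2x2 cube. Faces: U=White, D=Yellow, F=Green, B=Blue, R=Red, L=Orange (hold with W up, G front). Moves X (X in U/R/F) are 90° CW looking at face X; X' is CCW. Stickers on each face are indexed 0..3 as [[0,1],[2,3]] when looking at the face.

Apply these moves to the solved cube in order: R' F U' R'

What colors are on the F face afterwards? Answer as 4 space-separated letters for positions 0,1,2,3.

Answer: O O W O

Derivation:
After move 1 (R'): R=RRRR U=WBWB F=GWGW D=YGYG B=YBYB
After move 2 (F): F=GGWW U=WBOO R=WRBR D=RRYG L=OYOG
After move 3 (U'): U=BOWO F=OYWW R=GGBR B=WRYB L=YBOG
After move 4 (R'): R=GRGB U=BYWW F=OOWO D=RYYW B=GRRB
Query: F face = OOWO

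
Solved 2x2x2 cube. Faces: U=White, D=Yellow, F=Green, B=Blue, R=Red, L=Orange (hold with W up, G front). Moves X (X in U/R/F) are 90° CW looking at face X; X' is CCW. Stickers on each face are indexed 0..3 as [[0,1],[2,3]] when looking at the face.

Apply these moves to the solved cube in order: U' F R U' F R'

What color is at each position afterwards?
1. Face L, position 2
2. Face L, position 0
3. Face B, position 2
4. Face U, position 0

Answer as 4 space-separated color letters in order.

Answer: O B G O

Derivation:
After move 1 (U'): U=WWWW F=OOGG R=GGRR B=RRBB L=BBOO
After move 2 (F): F=GOGO U=WWOB R=WGWR D=RGYY L=BYOY
After move 3 (R): R=WWRG U=WOOO F=GGGY D=RBYR B=BRWB
After move 4 (U'): U=OOWO F=BYGY R=GGRG B=WWWB L=BROY
After move 5 (F): F=GBYY U=OOYR R=WGOG D=RGYR L=BROB
After move 6 (R'): R=GGWO U=OWYW F=GOYR D=RBYY B=RWGB
Query 1: L[2] = O
Query 2: L[0] = B
Query 3: B[2] = G
Query 4: U[0] = O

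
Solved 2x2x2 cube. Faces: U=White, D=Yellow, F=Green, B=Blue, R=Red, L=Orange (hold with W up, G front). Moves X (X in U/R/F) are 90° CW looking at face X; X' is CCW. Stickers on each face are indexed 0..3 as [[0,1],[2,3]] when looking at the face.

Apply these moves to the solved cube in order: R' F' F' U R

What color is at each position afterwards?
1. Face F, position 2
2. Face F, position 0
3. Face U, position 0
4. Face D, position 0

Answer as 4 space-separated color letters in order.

After move 1 (R'): R=RRRR U=WBWB F=GWGW D=YGYG B=YBYB
After move 2 (F'): F=WWGG U=WBRR R=GRYR D=OOYG L=OBOW
After move 3 (F'): F=WGWG U=WBGY R=OROR D=BWYG L=OROR
After move 4 (U): U=GWYB F=ORWG R=YBOR B=ORYB L=WGOR
After move 5 (R): R=OYRB U=GRYG F=OWWG D=BYYO B=BRWB
Query 1: F[2] = W
Query 2: F[0] = O
Query 3: U[0] = G
Query 4: D[0] = B

Answer: W O G B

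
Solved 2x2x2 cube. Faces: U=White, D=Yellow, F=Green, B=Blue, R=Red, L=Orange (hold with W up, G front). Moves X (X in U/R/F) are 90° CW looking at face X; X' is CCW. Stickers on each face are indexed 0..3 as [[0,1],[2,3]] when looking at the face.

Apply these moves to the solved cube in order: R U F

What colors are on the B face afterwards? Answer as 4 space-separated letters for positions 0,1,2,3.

After move 1 (R): R=RRRR U=WGWG F=GYGY D=YBYB B=WBWB
After move 2 (U): U=WWGG F=RRGY R=WBRR B=OOWB L=GYOO
After move 3 (F): F=GRYR U=WWOY R=GBGR D=RWYB L=GYOB
Query: B face = OOWB

Answer: O O W B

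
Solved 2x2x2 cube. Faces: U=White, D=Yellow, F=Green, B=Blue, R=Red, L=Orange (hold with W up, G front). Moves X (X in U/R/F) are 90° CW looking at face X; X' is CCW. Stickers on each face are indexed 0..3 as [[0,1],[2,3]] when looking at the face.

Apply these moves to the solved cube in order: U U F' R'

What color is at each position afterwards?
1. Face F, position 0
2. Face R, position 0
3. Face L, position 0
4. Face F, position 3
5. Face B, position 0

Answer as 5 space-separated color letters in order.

After move 1 (U): U=WWWW F=RRGG R=BBRR B=OOBB L=GGOO
After move 2 (U): U=WWWW F=BBGG R=OORR B=GGBB L=RROO
After move 3 (F'): F=BGBG U=WWOR R=YOYR D=ROYY L=RWOW
After move 4 (R'): R=ORYY U=WBOG F=BWBR D=RGYG B=YGOB
Query 1: F[0] = B
Query 2: R[0] = O
Query 3: L[0] = R
Query 4: F[3] = R
Query 5: B[0] = Y

Answer: B O R R Y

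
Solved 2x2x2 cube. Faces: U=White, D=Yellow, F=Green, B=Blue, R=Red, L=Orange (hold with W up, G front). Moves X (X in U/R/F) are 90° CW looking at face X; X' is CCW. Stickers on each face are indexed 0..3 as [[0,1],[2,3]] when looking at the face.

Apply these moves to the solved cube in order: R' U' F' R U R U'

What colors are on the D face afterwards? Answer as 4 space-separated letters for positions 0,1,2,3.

After move 1 (R'): R=RRRR U=WBWB F=GWGW D=YGYG B=YBYB
After move 2 (U'): U=BBWW F=OOGW R=GWRR B=RRYB L=YBOO
After move 3 (F'): F=OWOG U=BBGR R=GWYR D=BOYG L=YWOW
After move 4 (R): R=YGRW U=BWGG F=OOOG D=BYYR B=RRBB
After move 5 (U): U=GBGW F=YGOG R=RRRW B=YWBB L=OOOW
After move 6 (R): R=RRWR U=GGGG F=YYOR D=BBYY B=WWBB
After move 7 (U'): U=GGGG F=OOOR R=YYWR B=RRBB L=WWOW
Query: D face = BBYY

Answer: B B Y Y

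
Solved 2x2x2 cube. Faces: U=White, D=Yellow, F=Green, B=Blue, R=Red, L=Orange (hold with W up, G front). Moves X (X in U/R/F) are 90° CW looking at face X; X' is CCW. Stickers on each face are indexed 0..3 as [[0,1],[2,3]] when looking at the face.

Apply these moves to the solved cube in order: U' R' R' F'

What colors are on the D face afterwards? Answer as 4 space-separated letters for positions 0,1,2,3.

Answer: B O Y W

Derivation:
After move 1 (U'): U=WWWW F=OOGG R=GGRR B=RRBB L=BBOO
After move 2 (R'): R=GRGR U=WBWR F=OWGW D=YOYG B=YRYB
After move 3 (R'): R=RRGG U=WYWY F=OBGR D=YWYW B=GROB
After move 4 (F'): F=BROG U=WYRG R=WRYG D=BOYW L=BYOW
Query: D face = BOYW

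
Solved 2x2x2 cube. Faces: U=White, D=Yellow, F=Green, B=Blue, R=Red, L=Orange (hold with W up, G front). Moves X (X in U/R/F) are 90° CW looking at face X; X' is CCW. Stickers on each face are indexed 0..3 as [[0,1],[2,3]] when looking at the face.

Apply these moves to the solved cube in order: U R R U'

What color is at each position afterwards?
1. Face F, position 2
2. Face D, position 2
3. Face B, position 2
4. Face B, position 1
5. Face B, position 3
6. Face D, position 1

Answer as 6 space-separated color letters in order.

Answer: G Y R R B W

Derivation:
After move 1 (U): U=WWWW F=RRGG R=BBRR B=OOBB L=GGOO
After move 2 (R): R=RBRB U=WRWG F=RYGY D=YBYO B=WOWB
After move 3 (R): R=RRBB U=WYWY F=RBGO D=YWYW B=GORB
After move 4 (U'): U=YYWW F=GGGO R=RBBB B=RRRB L=GOOO
Query 1: F[2] = G
Query 2: D[2] = Y
Query 3: B[2] = R
Query 4: B[1] = R
Query 5: B[3] = B
Query 6: D[1] = W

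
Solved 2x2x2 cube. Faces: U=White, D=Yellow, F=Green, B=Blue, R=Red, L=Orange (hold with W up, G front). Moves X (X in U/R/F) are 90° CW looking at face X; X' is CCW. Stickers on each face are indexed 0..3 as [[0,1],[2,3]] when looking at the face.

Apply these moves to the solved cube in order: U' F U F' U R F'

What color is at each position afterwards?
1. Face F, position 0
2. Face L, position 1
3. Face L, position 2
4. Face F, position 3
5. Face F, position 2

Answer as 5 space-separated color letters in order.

Answer: Y G O W G

Derivation:
After move 1 (U'): U=WWWW F=OOGG R=GGRR B=RRBB L=BBOO
After move 2 (F): F=GOGO U=WWOB R=WGWR D=RGYY L=BYOY
After move 3 (U): U=OWBW F=WGGO R=RRWR B=BYBB L=GOOY
After move 4 (F'): F=GOWG U=OWRW R=GRRR D=OYYY L=GWOB
After move 5 (U): U=ROWW F=GRWG R=BYRR B=GWBB L=GOOB
After move 6 (R): R=RBRY U=RRWG F=GYWY D=OBYG B=WWOB
After move 7 (F'): F=YYGW U=RRRR R=BBOY D=OBYG L=GGOW
Query 1: F[0] = Y
Query 2: L[1] = G
Query 3: L[2] = O
Query 4: F[3] = W
Query 5: F[2] = G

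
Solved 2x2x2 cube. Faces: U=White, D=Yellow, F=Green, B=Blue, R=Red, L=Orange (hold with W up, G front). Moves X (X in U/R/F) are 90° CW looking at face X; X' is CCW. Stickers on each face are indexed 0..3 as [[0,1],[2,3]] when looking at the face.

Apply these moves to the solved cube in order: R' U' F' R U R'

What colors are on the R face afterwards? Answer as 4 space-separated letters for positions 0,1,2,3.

After move 1 (R'): R=RRRR U=WBWB F=GWGW D=YGYG B=YBYB
After move 2 (U'): U=BBWW F=OOGW R=GWRR B=RRYB L=YBOO
After move 3 (F'): F=OWOG U=BBGR R=GWYR D=BOYG L=YWOW
After move 4 (R): R=YGRW U=BWGG F=OOOG D=BYYR B=RRBB
After move 5 (U): U=GBGW F=YGOG R=RRRW B=YWBB L=OOOW
After move 6 (R'): R=RWRR U=GBGY F=YBOW D=BGYG B=RWYB
Query: R face = RWRR

Answer: R W R R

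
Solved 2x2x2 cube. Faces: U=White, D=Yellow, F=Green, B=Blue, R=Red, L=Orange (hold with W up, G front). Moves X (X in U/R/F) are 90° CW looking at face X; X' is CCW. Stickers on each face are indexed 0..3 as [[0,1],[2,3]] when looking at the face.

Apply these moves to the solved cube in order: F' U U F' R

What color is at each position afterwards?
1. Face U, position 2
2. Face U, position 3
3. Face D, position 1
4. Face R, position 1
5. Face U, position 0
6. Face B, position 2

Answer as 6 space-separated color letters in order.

After move 1 (F'): F=GGGG U=WWRR R=YRYR D=OOYY L=OWOW
After move 2 (U): U=RWRW F=YRGG R=BBYR B=OWBB L=GGOW
After move 3 (U): U=RRWW F=BBGG R=OWYR B=GGBB L=YROW
After move 4 (F'): F=BGBG U=RROY R=OWOR D=RWYY L=YWOW
After move 5 (R): R=OORW U=RGOG F=BWBY D=RBYG B=YGRB
Query 1: U[2] = O
Query 2: U[3] = G
Query 3: D[1] = B
Query 4: R[1] = O
Query 5: U[0] = R
Query 6: B[2] = R

Answer: O G B O R R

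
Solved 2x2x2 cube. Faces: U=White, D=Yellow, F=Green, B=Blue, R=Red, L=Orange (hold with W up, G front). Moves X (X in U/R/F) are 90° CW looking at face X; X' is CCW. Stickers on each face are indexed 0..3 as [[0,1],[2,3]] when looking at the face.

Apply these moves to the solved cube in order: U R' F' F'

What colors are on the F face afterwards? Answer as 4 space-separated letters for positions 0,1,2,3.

Answer: W G W R

Derivation:
After move 1 (U): U=WWWW F=RRGG R=BBRR B=OOBB L=GGOO
After move 2 (R'): R=BRBR U=WBWO F=RWGW D=YRYG B=YOYB
After move 3 (F'): F=WWRG U=WBBB R=RRYR D=GOYG L=GOOW
After move 4 (F'): F=WGWR U=WBRY R=ORGR D=OWYG L=GBOB
Query: F face = WGWR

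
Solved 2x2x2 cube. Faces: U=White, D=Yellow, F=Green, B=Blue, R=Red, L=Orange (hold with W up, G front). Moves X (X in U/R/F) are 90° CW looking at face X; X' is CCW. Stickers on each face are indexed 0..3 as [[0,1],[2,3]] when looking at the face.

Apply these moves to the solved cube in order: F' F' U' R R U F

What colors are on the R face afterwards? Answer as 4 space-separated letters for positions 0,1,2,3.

After move 1 (F'): F=GGGG U=WWRR R=YRYR D=OOYY L=OWOW
After move 2 (F'): F=GGGG U=WWYY R=OROR D=WWYY L=OROR
After move 3 (U'): U=WYWY F=ORGG R=GGOR B=ORBB L=BBOR
After move 4 (R): R=OGRG U=WRWG F=OWGY D=WBYO B=YRYB
After move 5 (R): R=ROGG U=WWWY F=OBGO D=WYYY B=GRRB
After move 6 (U): U=WWYW F=ROGO R=GRGG B=BBRB L=OBOR
After move 7 (F): F=GROO U=WWRB R=YRWG D=GGYY L=OWOY
Query: R face = YRWG

Answer: Y R W G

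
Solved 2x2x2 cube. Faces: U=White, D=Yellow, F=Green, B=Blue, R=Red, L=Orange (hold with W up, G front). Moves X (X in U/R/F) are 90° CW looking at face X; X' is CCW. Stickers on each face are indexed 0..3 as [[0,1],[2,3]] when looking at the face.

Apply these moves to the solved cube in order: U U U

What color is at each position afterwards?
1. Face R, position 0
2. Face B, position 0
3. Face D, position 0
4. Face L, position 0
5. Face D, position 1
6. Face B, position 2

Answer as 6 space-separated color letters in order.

After move 1 (U): U=WWWW F=RRGG R=BBRR B=OOBB L=GGOO
After move 2 (U): U=WWWW F=BBGG R=OORR B=GGBB L=RROO
After move 3 (U): U=WWWW F=OOGG R=GGRR B=RRBB L=BBOO
Query 1: R[0] = G
Query 2: B[0] = R
Query 3: D[0] = Y
Query 4: L[0] = B
Query 5: D[1] = Y
Query 6: B[2] = B

Answer: G R Y B Y B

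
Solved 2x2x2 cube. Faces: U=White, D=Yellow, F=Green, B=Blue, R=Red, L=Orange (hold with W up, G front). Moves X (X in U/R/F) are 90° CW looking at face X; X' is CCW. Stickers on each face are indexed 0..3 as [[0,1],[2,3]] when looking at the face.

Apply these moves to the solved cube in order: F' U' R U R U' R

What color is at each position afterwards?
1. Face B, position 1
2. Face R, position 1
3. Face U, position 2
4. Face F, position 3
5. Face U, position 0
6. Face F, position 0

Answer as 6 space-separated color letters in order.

Answer: R Y W B G O

Derivation:
After move 1 (F'): F=GGGG U=WWRR R=YRYR D=OOYY L=OWOW
After move 2 (U'): U=WRWR F=OWGG R=GGYR B=YRBB L=BBOW
After move 3 (R): R=YGRG U=WWWG F=OOGY D=OBYY B=RRRB
After move 4 (U): U=WWGW F=YGGY R=RRRG B=BBRB L=OOOW
After move 5 (R): R=RRGR U=WGGY F=YBGY D=ORYB B=WBWB
After move 6 (U'): U=GYWG F=OOGY R=YBGR B=RRWB L=WBOW
After move 7 (R): R=GYRB U=GOWY F=ORGB D=OWYR B=GRYB
Query 1: B[1] = R
Query 2: R[1] = Y
Query 3: U[2] = W
Query 4: F[3] = B
Query 5: U[0] = G
Query 6: F[0] = O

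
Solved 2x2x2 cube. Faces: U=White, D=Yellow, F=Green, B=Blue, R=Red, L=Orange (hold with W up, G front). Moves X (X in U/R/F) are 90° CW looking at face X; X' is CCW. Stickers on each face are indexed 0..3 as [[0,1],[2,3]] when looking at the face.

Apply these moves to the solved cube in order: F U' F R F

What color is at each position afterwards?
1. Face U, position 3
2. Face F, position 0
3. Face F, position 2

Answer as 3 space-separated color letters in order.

Answer: R G Y

Derivation:
After move 1 (F): F=GGGG U=WWOO R=WRWR D=RRYY L=OYOY
After move 2 (U'): U=WOWO F=OYGG R=GGWR B=WRBB L=BBOY
After move 3 (F): F=GOGY U=WOYB R=WGOR D=WGYY L=BROR
After move 4 (R): R=OWRG U=WOYY F=GGGY D=WBYW B=BROB
After move 5 (F): F=GGYG U=WORR R=YWYG D=ROYW L=BWOB
Query 1: U[3] = R
Query 2: F[0] = G
Query 3: F[2] = Y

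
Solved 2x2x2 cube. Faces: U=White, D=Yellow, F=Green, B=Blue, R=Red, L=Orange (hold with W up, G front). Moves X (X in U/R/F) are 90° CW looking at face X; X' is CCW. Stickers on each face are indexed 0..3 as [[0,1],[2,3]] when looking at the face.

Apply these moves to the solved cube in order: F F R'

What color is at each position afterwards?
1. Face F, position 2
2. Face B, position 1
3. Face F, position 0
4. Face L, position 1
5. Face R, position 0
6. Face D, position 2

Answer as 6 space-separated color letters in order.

After move 1 (F): F=GGGG U=WWOO R=WRWR D=RRYY L=OYOY
After move 2 (F): F=GGGG U=WWYY R=OROR D=WWYY L=OROR
After move 3 (R'): R=RROO U=WBYB F=GWGY D=WGYG B=YBWB
Query 1: F[2] = G
Query 2: B[1] = B
Query 3: F[0] = G
Query 4: L[1] = R
Query 5: R[0] = R
Query 6: D[2] = Y

Answer: G B G R R Y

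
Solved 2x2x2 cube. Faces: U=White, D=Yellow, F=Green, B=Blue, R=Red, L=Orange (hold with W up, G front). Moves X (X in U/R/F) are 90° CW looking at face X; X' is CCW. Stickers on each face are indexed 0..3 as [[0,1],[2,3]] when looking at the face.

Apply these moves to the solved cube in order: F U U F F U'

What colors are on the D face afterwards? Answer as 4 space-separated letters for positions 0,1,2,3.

After move 1 (F): F=GGGG U=WWOO R=WRWR D=RRYY L=OYOY
After move 2 (U): U=OWOW F=WRGG R=BBWR B=OYBB L=GGOY
After move 3 (U): U=OOWW F=BBGG R=OYWR B=GGBB L=WROY
After move 4 (F): F=GBGB U=OOYR R=WYWR D=WOYY L=WROR
After move 5 (F): F=GGBB U=OORR R=YYRR D=WWYY L=WWOO
After move 6 (U'): U=OROR F=WWBB R=GGRR B=YYBB L=GGOO
Query: D face = WWYY

Answer: W W Y Y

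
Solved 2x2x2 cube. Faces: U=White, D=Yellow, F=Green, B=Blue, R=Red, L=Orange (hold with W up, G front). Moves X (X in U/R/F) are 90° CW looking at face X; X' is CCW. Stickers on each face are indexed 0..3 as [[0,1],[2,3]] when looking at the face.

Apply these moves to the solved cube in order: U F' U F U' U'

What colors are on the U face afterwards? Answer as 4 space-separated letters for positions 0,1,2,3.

Answer: G W W B

Derivation:
After move 1 (U): U=WWWW F=RRGG R=BBRR B=OOBB L=GGOO
After move 2 (F'): F=RGRG U=WWBR R=YBYR D=GOYY L=GWOW
After move 3 (U): U=BWRW F=YBRG R=OOYR B=GWBB L=RGOW
After move 4 (F): F=RYGB U=BWWG R=ROWR D=YOYY L=RGOO
After move 5 (U'): U=WGBW F=RGGB R=RYWR B=ROBB L=GWOO
After move 6 (U'): U=GWWB F=GWGB R=RGWR B=RYBB L=ROOO
Query: U face = GWWB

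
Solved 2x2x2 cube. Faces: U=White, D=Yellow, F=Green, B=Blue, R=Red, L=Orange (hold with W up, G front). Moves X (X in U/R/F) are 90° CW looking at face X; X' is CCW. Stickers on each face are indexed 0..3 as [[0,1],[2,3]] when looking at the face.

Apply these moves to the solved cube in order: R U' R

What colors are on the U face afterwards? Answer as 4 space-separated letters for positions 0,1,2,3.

After move 1 (R): R=RRRR U=WGWG F=GYGY D=YBYB B=WBWB
After move 2 (U'): U=GGWW F=OOGY R=GYRR B=RRWB L=WBOO
After move 3 (R): R=RGRY U=GOWY F=OBGB D=YWYR B=WRGB
Query: U face = GOWY

Answer: G O W Y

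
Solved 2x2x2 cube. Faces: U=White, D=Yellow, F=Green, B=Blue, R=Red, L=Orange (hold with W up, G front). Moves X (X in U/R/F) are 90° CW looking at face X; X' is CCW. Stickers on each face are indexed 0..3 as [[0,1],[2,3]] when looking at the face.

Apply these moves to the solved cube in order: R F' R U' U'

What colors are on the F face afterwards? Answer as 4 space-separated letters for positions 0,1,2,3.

After move 1 (R): R=RRRR U=WGWG F=GYGY D=YBYB B=WBWB
After move 2 (F'): F=YYGG U=WGRR R=BRYR D=OOYB L=OGOW
After move 3 (R): R=YBRR U=WYRG F=YOGB D=OWYW B=RBGB
After move 4 (U'): U=YGWR F=OGGB R=YORR B=YBGB L=RBOW
After move 5 (U'): U=GRYW F=RBGB R=OGRR B=YOGB L=YBOW
Query: F face = RBGB

Answer: R B G B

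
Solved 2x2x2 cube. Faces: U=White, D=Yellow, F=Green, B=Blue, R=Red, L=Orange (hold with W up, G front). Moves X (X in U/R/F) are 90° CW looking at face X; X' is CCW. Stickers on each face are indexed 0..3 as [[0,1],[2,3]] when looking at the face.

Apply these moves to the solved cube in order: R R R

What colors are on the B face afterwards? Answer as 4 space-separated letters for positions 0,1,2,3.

Answer: Y B Y B

Derivation:
After move 1 (R): R=RRRR U=WGWG F=GYGY D=YBYB B=WBWB
After move 2 (R): R=RRRR U=WYWY F=GBGB D=YWYW B=GBGB
After move 3 (R): R=RRRR U=WBWB F=GWGW D=YGYG B=YBYB
Query: B face = YBYB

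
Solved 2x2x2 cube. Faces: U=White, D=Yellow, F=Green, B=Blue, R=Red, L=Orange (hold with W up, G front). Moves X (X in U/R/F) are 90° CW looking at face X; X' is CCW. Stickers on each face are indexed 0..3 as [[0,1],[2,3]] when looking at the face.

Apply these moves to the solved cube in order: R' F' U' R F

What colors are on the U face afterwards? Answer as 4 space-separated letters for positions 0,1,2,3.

After move 1 (R'): R=RRRR U=WBWB F=GWGW D=YGYG B=YBYB
After move 2 (F'): F=WWGG U=WBRR R=GRYR D=OOYG L=OBOW
After move 3 (U'): U=BRWR F=OBGG R=WWYR B=GRYB L=YBOW
After move 4 (R): R=YWRW U=BBWG F=OOGG D=OYYG B=RRRB
After move 5 (F): F=GOGO U=BBWB R=WWGW D=RYYG L=YOOY
Query: U face = BBWB

Answer: B B W B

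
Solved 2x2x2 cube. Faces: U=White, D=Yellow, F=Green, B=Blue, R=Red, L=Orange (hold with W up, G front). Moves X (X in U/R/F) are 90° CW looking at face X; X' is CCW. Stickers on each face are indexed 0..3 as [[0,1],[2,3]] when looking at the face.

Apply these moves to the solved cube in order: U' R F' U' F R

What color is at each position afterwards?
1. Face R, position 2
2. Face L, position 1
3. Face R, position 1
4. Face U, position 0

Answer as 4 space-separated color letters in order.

Answer: G B W O

Derivation:
After move 1 (U'): U=WWWW F=OOGG R=GGRR B=RRBB L=BBOO
After move 2 (R): R=RGRG U=WOWG F=OYGY D=YBYR B=WRWB
After move 3 (F'): F=YYOG U=WORR R=BGYG D=BOYR L=BGOW
After move 4 (U'): U=ORWR F=BGOG R=YYYG B=BGWB L=WROW
After move 5 (F): F=OBGG U=ORWR R=WYRG D=YYYR L=WBOO
After move 6 (R): R=RWGY U=OBWG F=OYGR D=YWYB B=RGRB
Query 1: R[2] = G
Query 2: L[1] = B
Query 3: R[1] = W
Query 4: U[0] = O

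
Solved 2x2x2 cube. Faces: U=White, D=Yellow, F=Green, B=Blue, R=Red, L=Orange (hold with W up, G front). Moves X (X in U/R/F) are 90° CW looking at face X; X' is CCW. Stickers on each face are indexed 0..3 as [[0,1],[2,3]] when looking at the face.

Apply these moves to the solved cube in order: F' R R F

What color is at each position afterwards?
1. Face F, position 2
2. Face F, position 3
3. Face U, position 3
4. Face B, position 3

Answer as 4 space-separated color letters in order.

After move 1 (F'): F=GGGG U=WWRR R=YRYR D=OOYY L=OWOW
After move 2 (R): R=YYRR U=WGRG F=GOGY D=OBYB B=RBWB
After move 3 (R): R=RYRY U=WORY F=GBGB D=OWYR B=GBGB
After move 4 (F): F=GGBB U=WOWW R=RYYY D=RRYR L=OOOW
Query 1: F[2] = B
Query 2: F[3] = B
Query 3: U[3] = W
Query 4: B[3] = B

Answer: B B W B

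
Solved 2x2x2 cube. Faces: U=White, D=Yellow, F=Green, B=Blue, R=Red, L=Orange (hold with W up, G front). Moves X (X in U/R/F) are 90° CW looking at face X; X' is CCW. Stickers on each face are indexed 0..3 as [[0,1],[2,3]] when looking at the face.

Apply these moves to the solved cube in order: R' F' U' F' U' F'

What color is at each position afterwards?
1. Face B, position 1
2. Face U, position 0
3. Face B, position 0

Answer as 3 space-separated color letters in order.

Answer: W R O

Derivation:
After move 1 (R'): R=RRRR U=WBWB F=GWGW D=YGYG B=YBYB
After move 2 (F'): F=WWGG U=WBRR R=GRYR D=OOYG L=OBOW
After move 3 (U'): U=BRWR F=OBGG R=WWYR B=GRYB L=YBOW
After move 4 (F'): F=BGOG U=BRWY R=OWOR D=BWYG L=YROW
After move 5 (U'): U=RYBW F=YROG R=BGOR B=OWYB L=GROW
After move 6 (F'): F=RGYO U=RYBO R=WGBR D=RWYG L=GWOB
Query 1: B[1] = W
Query 2: U[0] = R
Query 3: B[0] = O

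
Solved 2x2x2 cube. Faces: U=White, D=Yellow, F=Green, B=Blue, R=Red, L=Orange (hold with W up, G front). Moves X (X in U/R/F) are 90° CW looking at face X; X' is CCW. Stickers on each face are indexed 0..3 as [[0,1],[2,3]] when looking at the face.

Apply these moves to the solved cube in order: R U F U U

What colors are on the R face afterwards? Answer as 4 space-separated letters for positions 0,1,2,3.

After move 1 (R): R=RRRR U=WGWG F=GYGY D=YBYB B=WBWB
After move 2 (U): U=WWGG F=RRGY R=WBRR B=OOWB L=GYOO
After move 3 (F): F=GRYR U=WWOY R=GBGR D=RWYB L=GYOB
After move 4 (U): U=OWYW F=GBYR R=OOGR B=GYWB L=GROB
After move 5 (U): U=YOWW F=OOYR R=GYGR B=GRWB L=GBOB
Query: R face = GYGR

Answer: G Y G R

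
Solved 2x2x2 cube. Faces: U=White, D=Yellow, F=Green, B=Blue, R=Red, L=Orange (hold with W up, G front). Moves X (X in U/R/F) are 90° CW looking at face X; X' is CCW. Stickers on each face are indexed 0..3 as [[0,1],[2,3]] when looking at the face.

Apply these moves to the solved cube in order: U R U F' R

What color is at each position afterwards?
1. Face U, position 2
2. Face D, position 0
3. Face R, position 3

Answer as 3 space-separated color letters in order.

Answer: W Y O

Derivation:
After move 1 (U): U=WWWW F=RRGG R=BBRR B=OOBB L=GGOO
After move 2 (R): R=RBRB U=WRWG F=RYGY D=YBYO B=WOWB
After move 3 (U): U=WWGR F=RBGY R=WORB B=GGWB L=RYOO
After move 4 (F'): F=BYRG U=WWWR R=BOYB D=YOYO L=RROG
After move 5 (R): R=YBBO U=WYWG F=BORO D=YWYG B=RGWB
Query 1: U[2] = W
Query 2: D[0] = Y
Query 3: R[3] = O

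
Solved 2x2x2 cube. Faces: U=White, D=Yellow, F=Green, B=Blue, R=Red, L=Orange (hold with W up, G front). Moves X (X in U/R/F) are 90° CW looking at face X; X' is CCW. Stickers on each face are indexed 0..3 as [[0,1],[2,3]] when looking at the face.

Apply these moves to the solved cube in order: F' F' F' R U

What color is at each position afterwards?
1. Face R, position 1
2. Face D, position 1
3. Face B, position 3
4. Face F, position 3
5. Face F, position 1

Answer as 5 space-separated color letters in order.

Answer: B B B Y W

Derivation:
After move 1 (F'): F=GGGG U=WWRR R=YRYR D=OOYY L=OWOW
After move 2 (F'): F=GGGG U=WWYY R=OROR D=WWYY L=OROR
After move 3 (F'): F=GGGG U=WWOO R=WRWR D=RRYY L=OYOY
After move 4 (R): R=WWRR U=WGOG F=GRGY D=RBYB B=OBWB
After move 5 (U): U=OWGG F=WWGY R=OBRR B=OYWB L=GROY
Query 1: R[1] = B
Query 2: D[1] = B
Query 3: B[3] = B
Query 4: F[3] = Y
Query 5: F[1] = W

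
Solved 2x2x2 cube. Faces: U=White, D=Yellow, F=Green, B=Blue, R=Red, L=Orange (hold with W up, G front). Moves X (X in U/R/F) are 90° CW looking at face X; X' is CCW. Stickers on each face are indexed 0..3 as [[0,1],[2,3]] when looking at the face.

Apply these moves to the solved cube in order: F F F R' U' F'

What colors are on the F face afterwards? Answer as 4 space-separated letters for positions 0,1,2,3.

Answer: W R O G

Derivation:
After move 1 (F): F=GGGG U=WWOO R=WRWR D=RRYY L=OYOY
After move 2 (F): F=GGGG U=WWYY R=OROR D=WWYY L=OROR
After move 3 (F): F=GGGG U=WWRR R=YRYR D=OOYY L=OWOW
After move 4 (R'): R=RRYY U=WBRB F=GWGR D=OGYG B=YBOB
After move 5 (U'): U=BBWR F=OWGR R=GWYY B=RROB L=YBOW
After move 6 (F'): F=WROG U=BBGY R=GWOY D=BWYG L=YROW
Query: F face = WROG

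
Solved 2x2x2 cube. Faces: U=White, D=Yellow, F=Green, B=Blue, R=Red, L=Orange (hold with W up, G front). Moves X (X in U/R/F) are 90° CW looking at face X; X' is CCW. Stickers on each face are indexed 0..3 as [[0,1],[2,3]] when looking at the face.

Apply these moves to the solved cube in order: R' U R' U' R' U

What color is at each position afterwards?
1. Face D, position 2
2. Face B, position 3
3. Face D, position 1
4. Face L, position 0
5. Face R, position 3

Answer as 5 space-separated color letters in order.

Answer: Y B W G Y

Derivation:
After move 1 (R'): R=RRRR U=WBWB F=GWGW D=YGYG B=YBYB
After move 2 (U): U=WWBB F=RRGW R=YBRR B=OOYB L=GWOO
After move 3 (R'): R=BRYR U=WYBO F=RWGB D=YRYW B=GOGB
After move 4 (U'): U=YOWB F=GWGB R=RWYR B=BRGB L=GOOO
After move 5 (R'): R=WRRY U=YGWB F=GOGB D=YWYB B=WRRB
After move 6 (U): U=WYBG F=WRGB R=WRRY B=GORB L=GOOO
Query 1: D[2] = Y
Query 2: B[3] = B
Query 3: D[1] = W
Query 4: L[0] = G
Query 5: R[3] = Y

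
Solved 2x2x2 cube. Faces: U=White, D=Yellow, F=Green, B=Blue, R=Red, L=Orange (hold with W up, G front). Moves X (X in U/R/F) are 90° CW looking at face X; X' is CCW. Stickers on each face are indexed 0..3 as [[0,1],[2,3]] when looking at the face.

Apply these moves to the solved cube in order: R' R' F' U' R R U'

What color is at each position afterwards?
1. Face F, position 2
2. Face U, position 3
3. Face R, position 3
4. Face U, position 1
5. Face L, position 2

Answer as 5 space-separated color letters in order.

After move 1 (R'): R=RRRR U=WBWB F=GWGW D=YGYG B=YBYB
After move 2 (R'): R=RRRR U=WYWY F=GBGB D=YWYW B=GBGB
After move 3 (F'): F=BBGG U=WYRR R=WRYR D=OOYW L=OYOW
After move 4 (U'): U=YRWR F=OYGG R=BBYR B=WRGB L=GBOW
After move 5 (R): R=YBRB U=YYWG F=OOGW D=OGYW B=RRRB
After move 6 (R): R=RYBB U=YOWW F=OGGW D=ORYR B=GRYB
After move 7 (U'): U=OWYW F=GBGW R=OGBB B=RYYB L=GROW
Query 1: F[2] = G
Query 2: U[3] = W
Query 3: R[3] = B
Query 4: U[1] = W
Query 5: L[2] = O

Answer: G W B W O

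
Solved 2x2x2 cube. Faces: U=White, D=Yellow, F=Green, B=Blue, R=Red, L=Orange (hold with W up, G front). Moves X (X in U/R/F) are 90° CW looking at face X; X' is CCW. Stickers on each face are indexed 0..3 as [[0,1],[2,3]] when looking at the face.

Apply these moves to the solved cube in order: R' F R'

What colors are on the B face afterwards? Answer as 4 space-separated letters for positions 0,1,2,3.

After move 1 (R'): R=RRRR U=WBWB F=GWGW D=YGYG B=YBYB
After move 2 (F): F=GGWW U=WBOO R=WRBR D=RRYG L=OYOG
After move 3 (R'): R=RRWB U=WYOY F=GBWO D=RGYW B=GBRB
Query: B face = GBRB

Answer: G B R B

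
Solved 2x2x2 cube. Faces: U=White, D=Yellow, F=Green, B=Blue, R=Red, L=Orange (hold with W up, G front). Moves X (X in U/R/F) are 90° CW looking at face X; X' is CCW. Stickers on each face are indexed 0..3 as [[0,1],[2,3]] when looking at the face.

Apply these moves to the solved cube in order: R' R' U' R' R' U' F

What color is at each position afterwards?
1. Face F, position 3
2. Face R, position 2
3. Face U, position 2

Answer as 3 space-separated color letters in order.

Answer: B W O

Derivation:
After move 1 (R'): R=RRRR U=WBWB F=GWGW D=YGYG B=YBYB
After move 2 (R'): R=RRRR U=WYWY F=GBGB D=YWYW B=GBGB
After move 3 (U'): U=YYWW F=OOGB R=GBRR B=RRGB L=GBOO
After move 4 (R'): R=BRGR U=YGWR F=OYGW D=YOYB B=WRWB
After move 5 (R'): R=RRBG U=YWWW F=OGGR D=YYYW B=BROB
After move 6 (U'): U=WWYW F=GBGR R=OGBG B=RROB L=BROO
After move 7 (F): F=GGRB U=WWOR R=YGWG D=BOYW L=BYOY
Query 1: F[3] = B
Query 2: R[2] = W
Query 3: U[2] = O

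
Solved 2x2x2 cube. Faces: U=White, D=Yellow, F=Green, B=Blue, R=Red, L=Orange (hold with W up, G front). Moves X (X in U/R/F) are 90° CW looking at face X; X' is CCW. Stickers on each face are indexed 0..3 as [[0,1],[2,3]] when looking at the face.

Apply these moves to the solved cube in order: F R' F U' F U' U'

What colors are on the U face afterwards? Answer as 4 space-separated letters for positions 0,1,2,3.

Answer: B G Y B

Derivation:
After move 1 (F): F=GGGG U=WWOO R=WRWR D=RRYY L=OYOY
After move 2 (R'): R=RRWW U=WBOB F=GWGO D=RGYG B=YBRB
After move 3 (F): F=GGOW U=WBYY R=ORBW D=WRYG L=OROG
After move 4 (U'): U=BYWY F=OROW R=GGBW B=ORRB L=YBOG
After move 5 (F): F=OOWR U=BYGB R=WGYW D=BGYG L=YWOR
After move 6 (U'): U=YBBG F=YWWR R=OOYW B=WGRB L=OROR
After move 7 (U'): U=BGYB F=ORWR R=YWYW B=OORB L=WGOR
Query: U face = BGYB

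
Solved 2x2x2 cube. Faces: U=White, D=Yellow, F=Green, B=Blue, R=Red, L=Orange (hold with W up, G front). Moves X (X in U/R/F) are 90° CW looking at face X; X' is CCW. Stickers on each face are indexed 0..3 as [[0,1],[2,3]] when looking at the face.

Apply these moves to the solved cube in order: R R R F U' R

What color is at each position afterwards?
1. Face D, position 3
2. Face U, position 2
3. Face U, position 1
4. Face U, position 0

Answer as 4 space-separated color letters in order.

After move 1 (R): R=RRRR U=WGWG F=GYGY D=YBYB B=WBWB
After move 2 (R): R=RRRR U=WYWY F=GBGB D=YWYW B=GBGB
After move 3 (R): R=RRRR U=WBWB F=GWGW D=YGYG B=YBYB
After move 4 (F): F=GGWW U=WBOO R=WRBR D=RRYG L=OYOG
After move 5 (U'): U=BOWO F=OYWW R=GGBR B=WRYB L=YBOG
After move 6 (R): R=BGRG U=BYWW F=ORWG D=RYYW B=OROB
Query 1: D[3] = W
Query 2: U[2] = W
Query 3: U[1] = Y
Query 4: U[0] = B

Answer: W W Y B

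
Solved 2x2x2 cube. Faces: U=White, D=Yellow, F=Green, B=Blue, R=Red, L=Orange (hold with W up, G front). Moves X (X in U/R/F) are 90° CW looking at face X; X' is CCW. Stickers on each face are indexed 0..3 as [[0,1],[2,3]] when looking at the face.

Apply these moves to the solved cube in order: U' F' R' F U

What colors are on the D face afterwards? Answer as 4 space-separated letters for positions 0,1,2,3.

After move 1 (U'): U=WWWW F=OOGG R=GGRR B=RRBB L=BBOO
After move 2 (F'): F=OGOG U=WWGR R=YGYR D=BOYY L=BWOW
After move 3 (R'): R=GRYY U=WBGR F=OWOR D=BGYG B=YROB
After move 4 (F): F=OORW U=WBWW R=GRRY D=YGYG L=BBOG
After move 5 (U): U=WWWB F=GRRW R=YRRY B=BBOB L=OOOG
Query: D face = YGYG

Answer: Y G Y G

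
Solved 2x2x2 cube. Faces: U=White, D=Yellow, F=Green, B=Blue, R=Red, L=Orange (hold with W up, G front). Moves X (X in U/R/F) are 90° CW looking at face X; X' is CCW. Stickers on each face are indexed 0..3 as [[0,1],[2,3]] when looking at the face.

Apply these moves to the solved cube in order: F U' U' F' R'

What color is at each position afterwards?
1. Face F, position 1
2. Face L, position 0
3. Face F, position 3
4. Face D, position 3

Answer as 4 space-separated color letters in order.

Answer: O W W G

Derivation:
After move 1 (F): F=GGGG U=WWOO R=WRWR D=RRYY L=OYOY
After move 2 (U'): U=WOWO F=OYGG R=GGWR B=WRBB L=BBOY
After move 3 (U'): U=OOWW F=BBGG R=OYWR B=GGBB L=WROY
After move 4 (F'): F=BGBG U=OOOW R=RYRR D=RYYY L=WWOW
After move 5 (R'): R=YRRR U=OBOG F=BOBW D=RGYG B=YGYB
Query 1: F[1] = O
Query 2: L[0] = W
Query 3: F[3] = W
Query 4: D[3] = G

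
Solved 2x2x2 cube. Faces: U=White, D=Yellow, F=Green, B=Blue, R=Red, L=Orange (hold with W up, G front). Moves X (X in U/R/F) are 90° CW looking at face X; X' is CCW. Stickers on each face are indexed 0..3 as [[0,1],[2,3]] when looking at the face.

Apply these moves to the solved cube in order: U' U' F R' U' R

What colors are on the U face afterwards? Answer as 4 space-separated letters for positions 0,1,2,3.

Answer: B Y W R

Derivation:
After move 1 (U'): U=WWWW F=OOGG R=GGRR B=RRBB L=BBOO
After move 2 (U'): U=WWWW F=BBGG R=OORR B=GGBB L=RROO
After move 3 (F): F=GBGB U=WWOR R=WOWR D=ROYY L=RYOY
After move 4 (R'): R=ORWW U=WBOG F=GWGR D=RBYB B=YGOB
After move 5 (U'): U=BGWO F=RYGR R=GWWW B=OROB L=YGOY
After move 6 (R): R=WGWW U=BYWR F=RBGB D=ROYO B=ORGB
Query: U face = BYWR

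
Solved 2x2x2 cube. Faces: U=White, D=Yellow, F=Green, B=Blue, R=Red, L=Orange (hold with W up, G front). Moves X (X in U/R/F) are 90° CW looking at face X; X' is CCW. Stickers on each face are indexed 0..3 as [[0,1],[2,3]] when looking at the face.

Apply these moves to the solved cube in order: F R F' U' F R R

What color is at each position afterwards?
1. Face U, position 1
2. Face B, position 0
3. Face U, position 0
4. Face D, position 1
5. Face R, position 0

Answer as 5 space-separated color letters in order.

Answer: R G G R R

Derivation:
After move 1 (F): F=GGGG U=WWOO R=WRWR D=RRYY L=OYOY
After move 2 (R): R=WWRR U=WGOG F=GRGY D=RBYB B=OBWB
After move 3 (F'): F=RYGG U=WGWR R=BWRR D=YYYB L=OGOO
After move 4 (U'): U=GRWW F=OGGG R=RYRR B=BWWB L=OBOO
After move 5 (F): F=GOGG U=GROB R=WYWR D=RRYB L=OYOY
After move 6 (R): R=WWRY U=GOOG F=GRGB D=RWYB B=BWRB
After move 7 (R): R=RWYW U=GROB F=GWGB D=RRYB B=GWOB
Query 1: U[1] = R
Query 2: B[0] = G
Query 3: U[0] = G
Query 4: D[1] = R
Query 5: R[0] = R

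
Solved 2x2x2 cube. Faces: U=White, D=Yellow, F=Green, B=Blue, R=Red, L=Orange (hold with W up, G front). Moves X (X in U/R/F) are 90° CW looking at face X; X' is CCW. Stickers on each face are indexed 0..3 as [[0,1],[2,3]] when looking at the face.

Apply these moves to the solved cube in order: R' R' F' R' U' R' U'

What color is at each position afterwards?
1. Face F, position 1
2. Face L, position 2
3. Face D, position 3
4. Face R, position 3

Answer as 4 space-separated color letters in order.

Answer: B O R W

Derivation:
After move 1 (R'): R=RRRR U=WBWB F=GWGW D=YGYG B=YBYB
After move 2 (R'): R=RRRR U=WYWY F=GBGB D=YWYW B=GBGB
After move 3 (F'): F=BBGG U=WYRR R=WRYR D=OOYW L=OYOW
After move 4 (R'): R=RRWY U=WGRG F=BYGR D=OBYG B=WBOB
After move 5 (U'): U=GGWR F=OYGR R=BYWY B=RROB L=WBOW
After move 6 (R'): R=YYBW U=GOWR F=OGGR D=OYYR B=GRBB
After move 7 (U'): U=ORGW F=WBGR R=OGBW B=YYBB L=GROW
Query 1: F[1] = B
Query 2: L[2] = O
Query 3: D[3] = R
Query 4: R[3] = W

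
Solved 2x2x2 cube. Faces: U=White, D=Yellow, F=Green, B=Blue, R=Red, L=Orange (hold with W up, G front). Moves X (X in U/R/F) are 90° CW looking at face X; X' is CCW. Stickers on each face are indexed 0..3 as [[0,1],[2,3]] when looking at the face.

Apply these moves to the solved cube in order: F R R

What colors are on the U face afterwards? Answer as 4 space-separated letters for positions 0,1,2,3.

Answer: W R O Y

Derivation:
After move 1 (F): F=GGGG U=WWOO R=WRWR D=RRYY L=OYOY
After move 2 (R): R=WWRR U=WGOG F=GRGY D=RBYB B=OBWB
After move 3 (R): R=RWRW U=WROY F=GBGB D=RWYO B=GBGB
Query: U face = WROY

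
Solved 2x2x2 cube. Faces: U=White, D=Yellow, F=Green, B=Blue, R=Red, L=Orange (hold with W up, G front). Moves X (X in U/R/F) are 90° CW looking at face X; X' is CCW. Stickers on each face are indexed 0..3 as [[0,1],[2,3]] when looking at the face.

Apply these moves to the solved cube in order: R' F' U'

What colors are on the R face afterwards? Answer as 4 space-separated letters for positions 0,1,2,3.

Answer: W W Y R

Derivation:
After move 1 (R'): R=RRRR U=WBWB F=GWGW D=YGYG B=YBYB
After move 2 (F'): F=WWGG U=WBRR R=GRYR D=OOYG L=OBOW
After move 3 (U'): U=BRWR F=OBGG R=WWYR B=GRYB L=YBOW
Query: R face = WWYR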